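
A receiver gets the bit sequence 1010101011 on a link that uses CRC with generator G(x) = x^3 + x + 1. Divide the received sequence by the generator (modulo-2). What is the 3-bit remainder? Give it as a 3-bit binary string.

Modulo-2 division of 1010101011 by 1011:
  pos 0: 1010 XOR 1011 = 0001
  pos 3: 1101 XOR 1011 = 0110
  pos 4: 1100 XOR 1011 = 0111
  pos 5: 1111 XOR 1011 = 0100
  pos 6: 1001 XOR 1011 = 0010
Remainder = 010 (nonzero — an error is detected).

010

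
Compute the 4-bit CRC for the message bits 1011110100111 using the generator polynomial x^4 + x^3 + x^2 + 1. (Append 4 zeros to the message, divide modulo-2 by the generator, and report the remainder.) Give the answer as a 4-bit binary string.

0001

Append 4 zeros: 10111101001110000. Divide by 11101 (XOR where the leading bit is 1):
  pos 0: 10111 XOR 11101 = 01010
  pos 1: 10101 XOR 11101 = 01000
  pos 2: 10000 XOR 11101 = 01101
  pos 3: 11011 XOR 11101 = 00110
  pos 5: 11000 XOR 11101 = 00101
  pos 7: 10111 XOR 11101 = 01010
  pos 8: 10101 XOR 11101 = 01000
  pos 9: 10000 XOR 11101 = 01101
  pos 10: 11010 XOR 11101 = 00111
  pos 12: 11100 XOR 11101 = 00001
Remainder (last 4 bits) = 0001. This is the CRC / FCS.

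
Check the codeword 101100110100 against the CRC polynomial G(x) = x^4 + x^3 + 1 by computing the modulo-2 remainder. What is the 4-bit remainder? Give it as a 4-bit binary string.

0000

Modulo-2 division of 101100110100 by 11001:
  pos 0: 10110 XOR 11001 = 01111
  pos 1: 11110 XOR 11001 = 00111
  pos 3: 11111 XOR 11001 = 00110
  pos 5: 11001 XOR 11001 = 00000
Remainder = 0000 (zero — the frame passes the CRC check).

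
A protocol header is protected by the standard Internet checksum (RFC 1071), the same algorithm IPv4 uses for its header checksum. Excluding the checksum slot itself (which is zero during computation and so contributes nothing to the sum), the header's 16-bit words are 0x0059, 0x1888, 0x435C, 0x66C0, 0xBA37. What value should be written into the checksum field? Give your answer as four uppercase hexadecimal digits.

One's-complement addition (fold any carry out of bit 15 back into bit 0):
  0x0059 + 0x1888 = 0x018E1
  0x18E1 + 0x435C = 0x05C3D
  0x5C3D + 0x66C0 = 0x0C2FD
  0xC2FD + 0xBA37 = 0x17D34 → wrap carry → 0x7D35
One's-complement sum = 0x7D35.
Checksum = ~0x7D35 & 0xFFFF = 0x82CA.

82CA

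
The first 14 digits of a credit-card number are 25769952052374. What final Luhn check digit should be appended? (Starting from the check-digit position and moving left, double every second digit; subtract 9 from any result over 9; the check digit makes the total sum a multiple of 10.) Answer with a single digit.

6

Partial digits right→left: 4 7 3 2 5 0 2 5 9 9 6 7 5 2
Double every second digit counting from the check-digit position (so the 1st, 3rd, 5th, ... of the partial from the right).
  doubled (with −9 where >9): 8 6 1 4 9 3 1 → sum 32
  kept as-is: 7 2 0 5 9 7 2 → sum 32
Total = 32 + 32 = 64.
Check digit = (10 − (64 mod 10)) mod 10 = 6.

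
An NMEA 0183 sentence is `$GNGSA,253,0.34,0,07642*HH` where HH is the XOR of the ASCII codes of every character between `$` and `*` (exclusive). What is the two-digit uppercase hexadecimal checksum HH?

76

XOR the ASCII codes of the payload characters:
  'G' = 0x47 → acc = 0x47
  'N' = 0x4E → acc = 0x09
  'G' = 0x47 → acc = 0x4E
  'S' = 0x53 → acc = 0x1D
  'A' = 0x41 → acc = 0x5C
  ',' = 0x2C → acc = 0x70
  '2' = 0x32 → acc = 0x42
  '5' = 0x35 → acc = 0x77
  '3' = 0x33 → acc = 0x44
  ',' = 0x2C → acc = 0x68
  '0' = 0x30 → acc = 0x58
  '.' = 0x2E → acc = 0x76
  '3' = 0x33 → acc = 0x45
  '4' = 0x34 → acc = 0x71
  ',' = 0x2C → acc = 0x5D
  '0' = 0x30 → acc = 0x6D
  ',' = 0x2C → acc = 0x41
  '0' = 0x30 → acc = 0x71
  '7' = 0x37 → acc = 0x46
  '6' = 0x36 → acc = 0x70
  '4' = 0x34 → acc = 0x44
  '2' = 0x32 → acc = 0x76
Checksum = 0x76.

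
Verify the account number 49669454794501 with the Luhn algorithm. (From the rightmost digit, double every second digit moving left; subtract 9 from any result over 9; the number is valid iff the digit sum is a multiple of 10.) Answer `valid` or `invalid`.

invalid

From the right, keep odd positions and double even positions (subtract 9 from any doubled value over 9):
  doubled (positions 2,4,...): 0 8 5 1 9 3 8 → sum 34
  kept (positions 1,3,...): 1 5 9 4 4 6 9 → sum 38
Total = 72.
72 mod 10 = 2, so the number is invalid.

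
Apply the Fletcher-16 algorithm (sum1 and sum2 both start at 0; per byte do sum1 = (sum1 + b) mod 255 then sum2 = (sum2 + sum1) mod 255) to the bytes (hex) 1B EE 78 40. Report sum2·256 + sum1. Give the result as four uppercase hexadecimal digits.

Running sums (mod 255):
  after byte 0 (1B): sum1=27, sum2=27
  after byte 1 (EE): sum1=10, sum2=37
  after byte 2 (78): sum1=130, sum2=167
  after byte 3 (40): sum1=194, sum2=106
Checksum = sum2·256 + sum1 = 106·256 + 194 = 27330 = 0x6AC2.

6AC2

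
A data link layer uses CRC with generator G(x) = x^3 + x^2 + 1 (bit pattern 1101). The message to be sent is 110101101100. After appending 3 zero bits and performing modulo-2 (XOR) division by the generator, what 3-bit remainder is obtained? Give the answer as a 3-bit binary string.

011

Append 3 zeros: 110101101100000. Divide by 1101 (XOR where the leading bit is 1):
  pos 0: 1101 XOR 1101 = 0000
  pos 5: 1101 XOR 1101 = 0000
  pos 9: 1000 XOR 1101 = 0101
  pos 10: 1010 XOR 1101 = 0111
  pos 11: 1110 XOR 1101 = 0011
Remainder (last 3 bits) = 011. This is the CRC / FCS.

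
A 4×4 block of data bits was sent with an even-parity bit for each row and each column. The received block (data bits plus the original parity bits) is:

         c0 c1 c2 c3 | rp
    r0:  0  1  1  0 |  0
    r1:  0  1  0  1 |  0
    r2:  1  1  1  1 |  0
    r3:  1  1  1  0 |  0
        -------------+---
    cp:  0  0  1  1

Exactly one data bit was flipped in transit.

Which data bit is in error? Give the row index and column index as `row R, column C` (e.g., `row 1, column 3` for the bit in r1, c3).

row 3, column 3

Recompute each row's even parity and compare to rp:
  r0: data parity 0, sent rp 0 → ok
  r1: data parity 0, sent rp 0 → ok
  r2: data parity 0, sent rp 0 → ok
  r3: data parity 1, sent rp 0 → mismatch
Recompute each column's even parity and compare to cp:
  c0: data parity 0, sent cp 0 → ok
  c1: data parity 0, sent cp 0 → ok
  c2: data parity 1, sent cp 1 → ok
  c3: data parity 0, sent cp 1 → mismatch
Exactly one row (r3) and one column (c3) fail → the flipped bit is at their intersection.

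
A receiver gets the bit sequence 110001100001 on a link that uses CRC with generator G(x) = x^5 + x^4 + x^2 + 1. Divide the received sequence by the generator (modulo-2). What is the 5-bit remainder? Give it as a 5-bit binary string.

Modulo-2 division of 110001100001 by 110101:
  pos 0: 110001 XOR 110101 = 000100
  pos 3: 100100 XOR 110101 = 010001
  pos 4: 100010 XOR 110101 = 010111
  pos 5: 101110 XOR 110101 = 011011
  pos 6: 110111 XOR 110101 = 000010
Remainder = 00010 (nonzero — an error is detected).

00010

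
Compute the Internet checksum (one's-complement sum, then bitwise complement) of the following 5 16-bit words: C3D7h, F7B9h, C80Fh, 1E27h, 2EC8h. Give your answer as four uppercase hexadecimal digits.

One's-complement addition (fold any carry out of bit 15 back into bit 0):
  0xC3D7 + 0xF7B9 = 0x1BB90 → wrap carry → 0xBB91
  0xBB91 + 0xC80F = 0x183A0 → wrap carry → 0x83A1
  0x83A1 + 0x1E27 = 0x0A1C8
  0xA1C8 + 0x2EC8 = 0x0D090
One's-complement sum = 0xD090.
Checksum = ~0xD090 & 0xFFFF = 0x2F6F.

2F6F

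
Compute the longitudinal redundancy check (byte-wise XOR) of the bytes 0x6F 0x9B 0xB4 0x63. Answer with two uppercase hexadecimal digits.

23

XOR the bytes together:
  start with 0x6F
  0x6F ⊕ 0x9B = 0xF4
  0xF4 ⊕ 0xB4 = 0x40
  0x40 ⊕ 0x63 = 0x23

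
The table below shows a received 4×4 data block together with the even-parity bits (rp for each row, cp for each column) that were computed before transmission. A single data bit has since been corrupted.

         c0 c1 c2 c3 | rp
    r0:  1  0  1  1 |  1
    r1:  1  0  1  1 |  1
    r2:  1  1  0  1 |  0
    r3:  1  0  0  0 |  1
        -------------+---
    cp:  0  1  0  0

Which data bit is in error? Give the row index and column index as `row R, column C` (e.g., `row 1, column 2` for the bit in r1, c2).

Recompute each row's even parity and compare to rp:
  r0: data parity 1, sent rp 1 → ok
  r1: data parity 1, sent rp 1 → ok
  r2: data parity 1, sent rp 0 → mismatch
  r3: data parity 1, sent rp 1 → ok
Recompute each column's even parity and compare to cp:
  c0: data parity 0, sent cp 0 → ok
  c1: data parity 1, sent cp 1 → ok
  c2: data parity 0, sent cp 0 → ok
  c3: data parity 1, sent cp 0 → mismatch
Exactly one row (r2) and one column (c3) fail → the flipped bit is at their intersection.

row 2, column 3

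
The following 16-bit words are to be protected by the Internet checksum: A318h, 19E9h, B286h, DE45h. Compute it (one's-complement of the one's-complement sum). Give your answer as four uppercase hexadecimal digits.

B231

One's-complement addition (fold any carry out of bit 15 back into bit 0):
  0xA318 + 0x19E9 = 0x0BD01
  0xBD01 + 0xB286 = 0x16F87 → wrap carry → 0x6F88
  0x6F88 + 0xDE45 = 0x14DCD → wrap carry → 0x4DCE
One's-complement sum = 0x4DCE.
Checksum = ~0x4DCE & 0xFFFF = 0xB231.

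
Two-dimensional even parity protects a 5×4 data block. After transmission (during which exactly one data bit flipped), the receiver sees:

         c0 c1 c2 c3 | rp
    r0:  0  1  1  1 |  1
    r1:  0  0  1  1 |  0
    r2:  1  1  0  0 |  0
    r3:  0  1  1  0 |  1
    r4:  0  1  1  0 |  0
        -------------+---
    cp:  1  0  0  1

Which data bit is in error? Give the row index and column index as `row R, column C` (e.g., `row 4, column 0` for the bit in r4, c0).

Recompute each row's even parity and compare to rp:
  r0: data parity 1, sent rp 1 → ok
  r1: data parity 0, sent rp 0 → ok
  r2: data parity 0, sent rp 0 → ok
  r3: data parity 0, sent rp 1 → mismatch
  r4: data parity 0, sent rp 0 → ok
Recompute each column's even parity and compare to cp:
  c0: data parity 1, sent cp 1 → ok
  c1: data parity 0, sent cp 0 → ok
  c2: data parity 0, sent cp 0 → ok
  c3: data parity 0, sent cp 1 → mismatch
Exactly one row (r3) and one column (c3) fail → the flipped bit is at their intersection.

row 3, column 3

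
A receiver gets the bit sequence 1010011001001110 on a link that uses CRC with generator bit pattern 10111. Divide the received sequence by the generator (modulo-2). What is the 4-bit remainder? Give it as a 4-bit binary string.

0000

Modulo-2 division of 1010011001001110 by 10111:
  pos 0: 10100 XOR 10111 = 00011
  pos 3: 11110 XOR 10111 = 01001
  pos 4: 10010 XOR 10111 = 00101
  pos 6: 10110 XOR 10111 = 00001
  pos 10: 10111 XOR 10111 = 00000
Remainder = 0000 (zero — the frame passes the CRC check).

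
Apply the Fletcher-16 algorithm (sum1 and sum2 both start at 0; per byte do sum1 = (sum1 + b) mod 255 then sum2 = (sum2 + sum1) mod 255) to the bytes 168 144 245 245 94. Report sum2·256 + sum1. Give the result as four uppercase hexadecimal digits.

B983

Running sums (mod 255):
  after byte 0 (168): sum1=168, sum2=168
  after byte 1 (144): sum1=57, sum2=225
  after byte 2 (245): sum1=47, sum2=17
  after byte 3 (245): sum1=37, sum2=54
  after byte 4 (94): sum1=131, sum2=185
Checksum = sum2·256 + sum1 = 185·256 + 131 = 47491 = 0xB983.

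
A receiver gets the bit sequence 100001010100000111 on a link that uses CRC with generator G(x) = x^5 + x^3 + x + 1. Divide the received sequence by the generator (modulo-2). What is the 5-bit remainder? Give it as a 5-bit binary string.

Modulo-2 division of 100001010100000111 by 101011:
  pos 0: 100001 XOR 101011 = 001010
  pos 2: 101001 XOR 101011 = 000010
  pos 6: 100100 XOR 101011 = 001111
  pos 8: 111100 XOR 101011 = 010111
  pos 9: 101110 XOR 101011 = 000101
  pos 12: 101111 XOR 101011 = 000100
Remainder = 00100 (nonzero — an error is detected).

00100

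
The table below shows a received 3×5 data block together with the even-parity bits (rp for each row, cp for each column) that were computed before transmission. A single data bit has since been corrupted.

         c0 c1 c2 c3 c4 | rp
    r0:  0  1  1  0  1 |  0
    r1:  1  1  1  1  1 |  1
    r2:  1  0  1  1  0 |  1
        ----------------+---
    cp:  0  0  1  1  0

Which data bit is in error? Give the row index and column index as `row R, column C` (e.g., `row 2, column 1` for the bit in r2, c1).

row 0, column 3

Recompute each row's even parity and compare to rp:
  r0: data parity 1, sent rp 0 → mismatch
  r1: data parity 1, sent rp 1 → ok
  r2: data parity 1, sent rp 1 → ok
Recompute each column's even parity and compare to cp:
  c0: data parity 0, sent cp 0 → ok
  c1: data parity 0, sent cp 0 → ok
  c2: data parity 1, sent cp 1 → ok
  c3: data parity 0, sent cp 1 → mismatch
  c4: data parity 0, sent cp 0 → ok
Exactly one row (r0) and one column (c3) fail → the flipped bit is at their intersection.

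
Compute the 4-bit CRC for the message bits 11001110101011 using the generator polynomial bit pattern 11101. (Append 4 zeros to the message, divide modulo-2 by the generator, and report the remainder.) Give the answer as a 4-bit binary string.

0111

Append 4 zeros: 110011101010110000. Divide by 11101 (XOR where the leading bit is 1):
  pos 0: 11001 XOR 11101 = 00100
  pos 2: 10011 XOR 11101 = 01110
  pos 3: 11100 XOR 11101 = 00001
  pos 7: 11010 XOR 11101 = 00111
  pos 9: 11111 XOR 11101 = 00010
  pos 12: 10000 XOR 11101 = 01101
  pos 13: 11010 XOR 11101 = 00111
Remainder (last 4 bits) = 0111. This is the CRC / FCS.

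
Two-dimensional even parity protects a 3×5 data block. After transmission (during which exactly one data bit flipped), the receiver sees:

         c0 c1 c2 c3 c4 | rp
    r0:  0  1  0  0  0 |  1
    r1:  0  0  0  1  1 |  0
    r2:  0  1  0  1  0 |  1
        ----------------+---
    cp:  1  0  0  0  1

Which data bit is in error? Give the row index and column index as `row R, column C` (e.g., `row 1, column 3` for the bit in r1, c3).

row 2, column 0

Recompute each row's even parity and compare to rp:
  r0: data parity 1, sent rp 1 → ok
  r1: data parity 0, sent rp 0 → ok
  r2: data parity 0, sent rp 1 → mismatch
Recompute each column's even parity and compare to cp:
  c0: data parity 0, sent cp 1 → mismatch
  c1: data parity 0, sent cp 0 → ok
  c2: data parity 0, sent cp 0 → ok
  c3: data parity 0, sent cp 0 → ok
  c4: data parity 1, sent cp 1 → ok
Exactly one row (r2) and one column (c0) fail → the flipped bit is at their intersection.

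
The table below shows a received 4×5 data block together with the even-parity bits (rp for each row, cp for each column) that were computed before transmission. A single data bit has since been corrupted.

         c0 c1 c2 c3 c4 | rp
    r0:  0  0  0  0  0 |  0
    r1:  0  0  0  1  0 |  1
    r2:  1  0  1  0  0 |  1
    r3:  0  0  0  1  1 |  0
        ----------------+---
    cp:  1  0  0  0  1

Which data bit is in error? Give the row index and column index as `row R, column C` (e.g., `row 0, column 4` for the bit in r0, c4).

Recompute each row's even parity and compare to rp:
  r0: data parity 0, sent rp 0 → ok
  r1: data parity 1, sent rp 1 → ok
  r2: data parity 0, sent rp 1 → mismatch
  r3: data parity 0, sent rp 0 → ok
Recompute each column's even parity and compare to cp:
  c0: data parity 1, sent cp 1 → ok
  c1: data parity 0, sent cp 0 → ok
  c2: data parity 1, sent cp 0 → mismatch
  c3: data parity 0, sent cp 0 → ok
  c4: data parity 1, sent cp 1 → ok
Exactly one row (r2) and one column (c2) fail → the flipped bit is at their intersection.

row 2, column 2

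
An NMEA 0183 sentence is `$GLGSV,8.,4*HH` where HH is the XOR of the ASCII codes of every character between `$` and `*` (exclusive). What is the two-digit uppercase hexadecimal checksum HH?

XOR the ASCII codes of the payload characters:
  'G' = 0x47 → acc = 0x47
  'L' = 0x4C → acc = 0x0B
  'G' = 0x47 → acc = 0x4C
  'S' = 0x53 → acc = 0x1F
  'V' = 0x56 → acc = 0x49
  ',' = 0x2C → acc = 0x65
  '8' = 0x38 → acc = 0x5D
  '.' = 0x2E → acc = 0x73
  ',' = 0x2C → acc = 0x5F
  '4' = 0x34 → acc = 0x6B
Checksum = 0x6B.

6B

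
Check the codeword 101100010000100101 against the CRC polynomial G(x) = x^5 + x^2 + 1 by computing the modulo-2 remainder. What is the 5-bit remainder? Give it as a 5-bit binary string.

00000

Modulo-2 division of 101100010000100101 by 100101:
  pos 0: 101100 XOR 100101 = 001001
  pos 2: 100101 XOR 100101 = 000000
  pos 12: 100101 XOR 100101 = 000000
Remainder = 00000 (zero — the frame passes the CRC check).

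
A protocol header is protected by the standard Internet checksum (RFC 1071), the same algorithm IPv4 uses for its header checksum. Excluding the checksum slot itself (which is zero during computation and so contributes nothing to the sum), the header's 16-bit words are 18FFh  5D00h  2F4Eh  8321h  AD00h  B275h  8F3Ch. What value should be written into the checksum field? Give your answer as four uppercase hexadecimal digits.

One's-complement addition (fold any carry out of bit 15 back into bit 0):
  0x18FF + 0x5D00 = 0x075FF
  0x75FF + 0x2F4E = 0x0A54D
  0xA54D + 0x8321 = 0x1286E → wrap carry → 0x286F
  0x286F + 0xAD00 = 0x0D56F
  0xD56F + 0xB275 = 0x187E4 → wrap carry → 0x87E5
  0x87E5 + 0x8F3C = 0x11721 → wrap carry → 0x1722
One's-complement sum = 0x1722.
Checksum = ~0x1722 & 0xFFFF = 0xE8DD.

E8DD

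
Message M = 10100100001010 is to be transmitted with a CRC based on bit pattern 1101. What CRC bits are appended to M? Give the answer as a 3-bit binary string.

Append 3 zeros: 10100100001010000. Divide by 1101 (XOR where the leading bit is 1):
  pos 0: 1010 XOR 1101 = 0111
  pos 1: 1110 XOR 1101 = 0011
  pos 3: 1110 XOR 1101 = 0011
  pos 5: 1100 XOR 1101 = 0001
  pos 8: 1010 XOR 1101 = 0111
  pos 9: 1111 XOR 1101 = 0010
  pos 11: 1000 XOR 1101 = 0101
  pos 12: 1010 XOR 1101 = 0111
  pos 13: 1110 XOR 1101 = 0011
Remainder (last 3 bits) = 011. This is the CRC / FCS.

011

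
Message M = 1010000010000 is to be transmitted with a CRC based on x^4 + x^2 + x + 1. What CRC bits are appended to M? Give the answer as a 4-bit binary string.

0111

Append 4 zeros: 10100000100000000. Divide by 10111 (XOR where the leading bit is 1):
  pos 0: 10100 XOR 10111 = 00011
  pos 3: 11000 XOR 10111 = 01111
  pos 4: 11111 XOR 10111 = 01000
  pos 5: 10000 XOR 10111 = 00111
  pos 7: 11100 XOR 10111 = 01011
  pos 8: 10110 XOR 10111 = 00001
  pos 12: 10000 XOR 10111 = 00111
Remainder (last 4 bits) = 0111. This is the CRC / FCS.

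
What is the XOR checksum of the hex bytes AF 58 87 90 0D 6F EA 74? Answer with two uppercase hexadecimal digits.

1C

XOR the bytes together:
  start with 0xAF
  0xAF ⊕ 0x58 = 0xF7
  0xF7 ⊕ 0x87 = 0x70
  0x70 ⊕ 0x90 = 0xE0
  0xE0 ⊕ 0x0D = 0xED
  0xED ⊕ 0x6F = 0x82
  0x82 ⊕ 0xEA = 0x68
  0x68 ⊕ 0x74 = 0x1C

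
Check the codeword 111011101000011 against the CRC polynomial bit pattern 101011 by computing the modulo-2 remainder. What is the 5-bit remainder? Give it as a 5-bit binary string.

Modulo-2 division of 111011101000011 by 101011:
  pos 0: 111011 XOR 101011 = 010000
  pos 1: 100001 XOR 101011 = 001010
  pos 3: 101001 XOR 101011 = 000010
  pos 7: 100000 XOR 101011 = 001011
  pos 9: 101111 XOR 101011 = 000100
Remainder = 00100 (nonzero — an error is detected).

00100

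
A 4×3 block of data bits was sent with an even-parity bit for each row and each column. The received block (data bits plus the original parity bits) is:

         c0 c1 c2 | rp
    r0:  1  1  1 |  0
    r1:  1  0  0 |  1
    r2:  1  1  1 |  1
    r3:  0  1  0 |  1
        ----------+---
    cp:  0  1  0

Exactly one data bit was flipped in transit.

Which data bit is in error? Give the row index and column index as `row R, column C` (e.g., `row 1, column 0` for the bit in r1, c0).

row 0, column 0

Recompute each row's even parity and compare to rp:
  r0: data parity 1, sent rp 0 → mismatch
  r1: data parity 1, sent rp 1 → ok
  r2: data parity 1, sent rp 1 → ok
  r3: data parity 1, sent rp 1 → ok
Recompute each column's even parity and compare to cp:
  c0: data parity 1, sent cp 0 → mismatch
  c1: data parity 1, sent cp 1 → ok
  c2: data parity 0, sent cp 0 → ok
Exactly one row (r0) and one column (c0) fail → the flipped bit is at their intersection.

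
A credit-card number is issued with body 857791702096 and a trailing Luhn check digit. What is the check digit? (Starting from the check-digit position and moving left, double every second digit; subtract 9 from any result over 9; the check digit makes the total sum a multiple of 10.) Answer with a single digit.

7

Partial digits right→left: 6 9 0 2 0 7 1 9 7 7 5 8
Double every second digit counting from the check-digit position (so the 1st, 3rd, 5th, ... of the partial from the right).
  doubled (with −9 where >9): 3 0 0 2 5 1 → sum 11
  kept as-is: 9 2 7 9 7 8 → sum 42
Total = 11 + 42 = 53.
Check digit = (10 − (53 mod 10)) mod 10 = 7.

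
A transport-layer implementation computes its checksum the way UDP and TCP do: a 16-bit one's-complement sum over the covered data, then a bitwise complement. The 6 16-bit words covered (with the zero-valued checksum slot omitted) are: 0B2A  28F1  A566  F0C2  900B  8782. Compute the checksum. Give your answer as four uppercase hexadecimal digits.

1E2D

One's-complement addition (fold any carry out of bit 15 back into bit 0):
  0x0B2A + 0x28F1 = 0x0341B
  0x341B + 0xA566 = 0x0D981
  0xD981 + 0xF0C2 = 0x1CA43 → wrap carry → 0xCA44
  0xCA44 + 0x900B = 0x15A4F → wrap carry → 0x5A50
  0x5A50 + 0x8782 = 0x0E1D2
One's-complement sum = 0xE1D2.
Checksum = ~0xE1D2 & 0xFFFF = 0x1E2D.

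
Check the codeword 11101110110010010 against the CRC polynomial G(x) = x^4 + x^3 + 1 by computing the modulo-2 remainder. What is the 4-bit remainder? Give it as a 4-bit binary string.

1001

Modulo-2 division of 11101110110010010 by 11001:
  pos 0: 11101 XOR 11001 = 00100
  pos 2: 10011 XOR 11001 = 01010
  pos 3: 10100 XOR 11001 = 01101
  pos 4: 11011 XOR 11001 = 00010
  pos 7: 10100 XOR 11001 = 01101
  pos 8: 11011 XOR 11001 = 00010
  pos 11: 10001 XOR 11001 = 01000
  pos 12: 10000 XOR 11001 = 01001
Remainder = 1001 (nonzero — an error is detected).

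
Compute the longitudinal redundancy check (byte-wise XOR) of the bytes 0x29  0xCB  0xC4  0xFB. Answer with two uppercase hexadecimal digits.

DD

XOR the bytes together:
  start with 0x29
  0x29 ⊕ 0xCB = 0xE2
  0xE2 ⊕ 0xC4 = 0x26
  0x26 ⊕ 0xFB = 0xDD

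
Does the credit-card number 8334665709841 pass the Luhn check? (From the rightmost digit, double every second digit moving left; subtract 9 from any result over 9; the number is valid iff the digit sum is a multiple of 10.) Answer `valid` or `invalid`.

valid

From the right, keep odd positions and double even positions (subtract 9 from any doubled value over 9):
  doubled (positions 2,4,...): 8 9 5 3 8 6 → sum 39
  kept (positions 1,3,...): 1 8 0 5 6 3 8 → sum 31
Total = 70.
70 mod 10 = 0, so the number is valid.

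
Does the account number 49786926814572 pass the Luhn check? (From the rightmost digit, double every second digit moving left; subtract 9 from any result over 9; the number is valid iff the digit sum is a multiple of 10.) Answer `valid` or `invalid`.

valid

From the right, keep odd positions and double even positions (subtract 9 from any doubled value over 9):
  doubled (positions 2,4,...): 5 8 7 4 3 5 8 → sum 40
  kept (positions 1,3,...): 2 5 1 6 9 8 9 → sum 40
Total = 80.
80 mod 10 = 0, so the number is valid.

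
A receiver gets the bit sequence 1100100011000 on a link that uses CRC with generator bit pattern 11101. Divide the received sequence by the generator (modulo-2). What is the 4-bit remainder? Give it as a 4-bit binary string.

Modulo-2 division of 1100100011000 by 11101:
  pos 0: 11001 XOR 11101 = 00100
  pos 2: 10000 XOR 11101 = 01101
  pos 3: 11010 XOR 11101 = 00111
  pos 5: 11111 XOR 11101 = 00010
  pos 8: 10000 XOR 11101 = 01101
Remainder = 1101 (nonzero — an error is detected).

1101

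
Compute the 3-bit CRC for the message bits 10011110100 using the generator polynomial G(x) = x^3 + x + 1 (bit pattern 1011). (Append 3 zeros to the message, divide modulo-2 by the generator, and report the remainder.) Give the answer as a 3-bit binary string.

Append 3 zeros: 10011110100000. Divide by 1011 (XOR where the leading bit is 1):
  pos 0: 1001 XOR 1011 = 0010
  pos 2: 1011 XOR 1011 = 0000
  pos 6: 1010 XOR 1011 = 0001
  pos 9: 1000 XOR 1011 = 0011
Remainder (last 3 bits) = 110. This is the CRC / FCS.

110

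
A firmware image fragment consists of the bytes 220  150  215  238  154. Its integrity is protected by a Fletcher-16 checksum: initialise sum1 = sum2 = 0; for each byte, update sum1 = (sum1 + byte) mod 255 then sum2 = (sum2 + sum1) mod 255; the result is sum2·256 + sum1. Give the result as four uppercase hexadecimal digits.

Running sums (mod 255):
  after byte 0 (220): sum1=220, sum2=220
  after byte 1 (150): sum1=115, sum2=80
  after byte 2 (215): sum1=75, sum2=155
  after byte 3 (238): sum1=58, sum2=213
  after byte 4 (154): sum1=212, sum2=170
Checksum = sum2·256 + sum1 = 170·256 + 212 = 43732 = 0xAAD4.

AAD4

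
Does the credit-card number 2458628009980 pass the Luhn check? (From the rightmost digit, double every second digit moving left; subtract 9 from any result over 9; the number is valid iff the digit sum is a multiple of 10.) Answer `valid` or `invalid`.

From the right, keep odd positions and double even positions (subtract 9 from any doubled value over 9):
  doubled (positions 2,4,...): 7 9 0 4 7 8 → sum 35
  kept (positions 1,3,...): 0 9 0 8 6 5 2 → sum 30
Total = 65.
65 mod 10 = 5, so the number is invalid.

invalid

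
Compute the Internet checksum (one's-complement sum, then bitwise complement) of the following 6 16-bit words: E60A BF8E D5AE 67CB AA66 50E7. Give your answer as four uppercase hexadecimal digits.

One's-complement addition (fold any carry out of bit 15 back into bit 0):
  0xE60A + 0xBF8E = 0x1A598 → wrap carry → 0xA599
  0xA599 + 0xD5AE = 0x17B47 → wrap carry → 0x7B48
  0x7B48 + 0x67CB = 0x0E313
  0xE313 + 0xAA66 = 0x18D79 → wrap carry → 0x8D7A
  0x8D7A + 0x50E7 = 0x0DE61
One's-complement sum = 0xDE61.
Checksum = ~0xDE61 & 0xFFFF = 0x219E.

219E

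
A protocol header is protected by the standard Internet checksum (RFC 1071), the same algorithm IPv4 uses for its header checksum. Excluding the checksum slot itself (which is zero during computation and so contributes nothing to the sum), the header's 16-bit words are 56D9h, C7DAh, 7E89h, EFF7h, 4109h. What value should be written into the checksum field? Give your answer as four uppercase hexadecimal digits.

31C1

One's-complement addition (fold any carry out of bit 15 back into bit 0):
  0x56D9 + 0xC7DA = 0x11EB3 → wrap carry → 0x1EB4
  0x1EB4 + 0x7E89 = 0x09D3D
  0x9D3D + 0xEFF7 = 0x18D34 → wrap carry → 0x8D35
  0x8D35 + 0x4109 = 0x0CE3E
One's-complement sum = 0xCE3E.
Checksum = ~0xCE3E & 0xFFFF = 0x31C1.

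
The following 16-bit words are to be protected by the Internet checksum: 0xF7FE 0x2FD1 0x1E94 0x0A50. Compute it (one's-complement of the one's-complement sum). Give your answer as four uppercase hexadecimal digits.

AF4B

One's-complement addition (fold any carry out of bit 15 back into bit 0):
  0xF7FE + 0x2FD1 = 0x127CF → wrap carry → 0x27D0
  0x27D0 + 0x1E94 = 0x04664
  0x4664 + 0x0A50 = 0x050B4
One's-complement sum = 0x50B4.
Checksum = ~0x50B4 & 0xFFFF = 0xAF4B.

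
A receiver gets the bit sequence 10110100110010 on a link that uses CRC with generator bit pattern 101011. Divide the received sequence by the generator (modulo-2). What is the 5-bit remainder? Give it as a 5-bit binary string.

Modulo-2 division of 10110100110010 by 101011:
  pos 0: 101101 XOR 101011 = 000110
  pos 3: 110001 XOR 101011 = 011010
  pos 4: 110101 XOR 101011 = 011110
  pos 5: 111100 XOR 101011 = 010111
  pos 6: 101110 XOR 101011 = 000101
Remainder = 10110 (nonzero — an error is detected).

10110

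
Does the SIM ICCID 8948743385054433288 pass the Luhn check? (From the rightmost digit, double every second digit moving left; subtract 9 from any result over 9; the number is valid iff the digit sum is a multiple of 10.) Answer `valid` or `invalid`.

valid

From the right, keep odd positions and double even positions (subtract 9 from any doubled value over 9):
  doubled (positions 2,4,...): 7 6 8 1 1 6 8 7 9 → sum 53
  kept (positions 1,3,...): 8 2 3 4 0 8 3 7 4 8 → sum 47
Total = 100.
100 mod 10 = 0, so the number is valid.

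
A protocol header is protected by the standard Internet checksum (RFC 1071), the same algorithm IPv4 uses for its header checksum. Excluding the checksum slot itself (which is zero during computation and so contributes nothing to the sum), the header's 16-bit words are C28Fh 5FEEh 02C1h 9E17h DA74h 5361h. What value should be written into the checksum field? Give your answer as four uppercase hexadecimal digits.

0ED3

One's-complement addition (fold any carry out of bit 15 back into bit 0):
  0xC28F + 0x5FEE = 0x1227D → wrap carry → 0x227E
  0x227E + 0x02C1 = 0x0253F
  0x253F + 0x9E17 = 0x0C356
  0xC356 + 0xDA74 = 0x19DCA → wrap carry → 0x9DCB
  0x9DCB + 0x5361 = 0x0F12C
One's-complement sum = 0xF12C.
Checksum = ~0xF12C & 0xFFFF = 0x0ED3.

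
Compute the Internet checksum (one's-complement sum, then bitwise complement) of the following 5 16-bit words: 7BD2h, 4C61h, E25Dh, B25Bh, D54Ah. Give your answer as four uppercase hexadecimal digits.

CDC7

One's-complement addition (fold any carry out of bit 15 back into bit 0):
  0x7BD2 + 0x4C61 = 0x0C833
  0xC833 + 0xE25D = 0x1AA90 → wrap carry → 0xAA91
  0xAA91 + 0xB25B = 0x15CEC → wrap carry → 0x5CED
  0x5CED + 0xD54A = 0x13237 → wrap carry → 0x3238
One's-complement sum = 0x3238.
Checksum = ~0x3238 & 0xFFFF = 0xCDC7.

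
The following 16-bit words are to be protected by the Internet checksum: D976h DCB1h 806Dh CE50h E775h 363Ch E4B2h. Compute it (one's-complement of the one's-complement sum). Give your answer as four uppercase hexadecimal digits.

One's-complement addition (fold any carry out of bit 15 back into bit 0):
  0xD976 + 0xDCB1 = 0x1B627 → wrap carry → 0xB628
  0xB628 + 0x806D = 0x13695 → wrap carry → 0x3696
  0x3696 + 0xCE50 = 0x104E6 → wrap carry → 0x04E7
  0x04E7 + 0xE775 = 0x0EC5C
  0xEC5C + 0x363C = 0x12298 → wrap carry → 0x2299
  0x2299 + 0xE4B2 = 0x1074B → wrap carry → 0x074C
One's-complement sum = 0x074C.
Checksum = ~0x074C & 0xFFFF = 0xF8B3.

F8B3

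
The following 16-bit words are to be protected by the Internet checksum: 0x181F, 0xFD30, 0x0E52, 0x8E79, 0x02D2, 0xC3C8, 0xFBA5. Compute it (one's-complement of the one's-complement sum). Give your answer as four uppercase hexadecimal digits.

8BA3

One's-complement addition (fold any carry out of bit 15 back into bit 0):
  0x181F + 0xFD30 = 0x1154F → wrap carry → 0x1550
  0x1550 + 0x0E52 = 0x023A2
  0x23A2 + 0x8E79 = 0x0B21B
  0xB21B + 0x02D2 = 0x0B4ED
  0xB4ED + 0xC3C8 = 0x178B5 → wrap carry → 0x78B6
  0x78B6 + 0xFBA5 = 0x1745B → wrap carry → 0x745C
One's-complement sum = 0x745C.
Checksum = ~0x745C & 0xFFFF = 0x8BA3.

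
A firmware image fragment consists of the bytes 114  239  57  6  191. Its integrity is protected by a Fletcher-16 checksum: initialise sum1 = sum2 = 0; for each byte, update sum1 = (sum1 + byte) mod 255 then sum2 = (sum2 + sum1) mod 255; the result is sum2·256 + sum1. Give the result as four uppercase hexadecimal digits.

Running sums (mod 255):
  after byte 0 (114): sum1=114, sum2=114
  after byte 1 (239): sum1=98, sum2=212
  after byte 2 (57): sum1=155, sum2=112
  after byte 3 (6): sum1=161, sum2=18
  after byte 4 (191): sum1=97, sum2=115
Checksum = sum2·256 + sum1 = 115·256 + 97 = 29537 = 0x7361.

7361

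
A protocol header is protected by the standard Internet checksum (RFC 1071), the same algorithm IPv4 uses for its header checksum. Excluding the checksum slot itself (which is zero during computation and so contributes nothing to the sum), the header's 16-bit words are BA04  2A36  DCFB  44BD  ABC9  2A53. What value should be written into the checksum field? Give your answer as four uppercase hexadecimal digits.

One's-complement addition (fold any carry out of bit 15 back into bit 0):
  0xBA04 + 0x2A36 = 0x0E43A
  0xE43A + 0xDCFB = 0x1C135 → wrap carry → 0xC136
  0xC136 + 0x44BD = 0x105F3 → wrap carry → 0x05F4
  0x05F4 + 0xABC9 = 0x0B1BD
  0xB1BD + 0x2A53 = 0x0DC10
One's-complement sum = 0xDC10.
Checksum = ~0xDC10 & 0xFFFF = 0x23EF.

23EF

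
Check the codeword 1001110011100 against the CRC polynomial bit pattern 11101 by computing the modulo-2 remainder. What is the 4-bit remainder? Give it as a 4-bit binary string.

Modulo-2 division of 1001110011100 by 11101:
  pos 0: 10011 XOR 11101 = 01110
  pos 1: 11101 XOR 11101 = 00000
  pos 8: 11100 XOR 11101 = 00001
Remainder = 0001 (nonzero — an error is detected).

0001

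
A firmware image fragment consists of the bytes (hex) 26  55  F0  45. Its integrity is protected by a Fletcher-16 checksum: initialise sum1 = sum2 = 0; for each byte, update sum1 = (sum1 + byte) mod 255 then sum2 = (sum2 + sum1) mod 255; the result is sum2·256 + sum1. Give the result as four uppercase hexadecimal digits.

BFB1

Running sums (mod 255):
  after byte 0 (26): sum1=38, sum2=38
  after byte 1 (55): sum1=123, sum2=161
  after byte 2 (F0): sum1=108, sum2=14
  after byte 3 (45): sum1=177, sum2=191
Checksum = sum2·256 + sum1 = 191·256 + 177 = 49073 = 0xBFB1.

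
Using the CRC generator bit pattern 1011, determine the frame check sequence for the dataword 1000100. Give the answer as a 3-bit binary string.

011

Append 3 zeros: 1000100000. Divide by 1011 (XOR where the leading bit is 1):
  pos 0: 1000 XOR 1011 = 0011
  pos 2: 1110 XOR 1011 = 0101
  pos 3: 1010 XOR 1011 = 0001
  pos 6: 1000 XOR 1011 = 0011
Remainder (last 3 bits) = 011. This is the CRC / FCS.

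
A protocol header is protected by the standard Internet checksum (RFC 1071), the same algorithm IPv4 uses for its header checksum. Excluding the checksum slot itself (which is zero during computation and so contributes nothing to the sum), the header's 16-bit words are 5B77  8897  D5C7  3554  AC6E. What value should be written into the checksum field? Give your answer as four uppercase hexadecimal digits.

6466

One's-complement addition (fold any carry out of bit 15 back into bit 0):
  0x5B77 + 0x8897 = 0x0E40E
  0xE40E + 0xD5C7 = 0x1B9D5 → wrap carry → 0xB9D6
  0xB9D6 + 0x3554 = 0x0EF2A
  0xEF2A + 0xAC6E = 0x19B98 → wrap carry → 0x9B99
One's-complement sum = 0x9B99.
Checksum = ~0x9B99 & 0xFFFF = 0x6466.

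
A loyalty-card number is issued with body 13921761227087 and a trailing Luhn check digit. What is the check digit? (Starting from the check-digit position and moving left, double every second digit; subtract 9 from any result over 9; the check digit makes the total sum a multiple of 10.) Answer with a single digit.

Partial digits right→left: 7 8 0 7 2 2 1 6 7 1 2 9 3 1
Double every second digit counting from the check-digit position (so the 1st, 3rd, 5th, ... of the partial from the right).
  doubled (with −9 where >9): 5 0 4 2 5 4 6 → sum 26
  kept as-is: 8 7 2 6 1 9 1 → sum 34
Total = 26 + 34 = 60.
Check digit = (10 − (60 mod 10)) mod 10 = 0.

0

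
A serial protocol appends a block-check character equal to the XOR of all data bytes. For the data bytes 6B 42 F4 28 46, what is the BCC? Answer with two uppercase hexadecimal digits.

XOR the bytes together:
  start with 0x6B
  0x6B ⊕ 0x42 = 0x29
  0x29 ⊕ 0xF4 = 0xDD
  0xDD ⊕ 0x28 = 0xF5
  0xF5 ⊕ 0x46 = 0xB3

B3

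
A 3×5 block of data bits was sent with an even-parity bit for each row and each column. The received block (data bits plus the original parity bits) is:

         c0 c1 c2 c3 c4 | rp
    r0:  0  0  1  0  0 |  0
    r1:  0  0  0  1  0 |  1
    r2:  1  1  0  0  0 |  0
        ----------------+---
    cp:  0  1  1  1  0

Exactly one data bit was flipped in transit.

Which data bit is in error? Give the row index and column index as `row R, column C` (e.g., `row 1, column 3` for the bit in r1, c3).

Recompute each row's even parity and compare to rp:
  r0: data parity 1, sent rp 0 → mismatch
  r1: data parity 1, sent rp 1 → ok
  r2: data parity 0, sent rp 0 → ok
Recompute each column's even parity and compare to cp:
  c0: data parity 1, sent cp 0 → mismatch
  c1: data parity 1, sent cp 1 → ok
  c2: data parity 1, sent cp 1 → ok
  c3: data parity 1, sent cp 1 → ok
  c4: data parity 0, sent cp 0 → ok
Exactly one row (r0) and one column (c0) fail → the flipped bit is at their intersection.

row 0, column 0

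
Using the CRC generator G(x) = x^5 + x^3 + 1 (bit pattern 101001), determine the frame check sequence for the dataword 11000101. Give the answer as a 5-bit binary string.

Append 5 zeros: 1100010100000. Divide by 101001 (XOR where the leading bit is 1):
  pos 0: 110001 XOR 101001 = 011000
  pos 1: 110000 XOR 101001 = 011001
  pos 2: 110011 XOR 101001 = 011010
  pos 3: 110100 XOR 101001 = 011101
  pos 4: 111010 XOR 101001 = 010011
  pos 5: 100110 XOR 101001 = 001111
  pos 7: 111100 XOR 101001 = 010101
Remainder (last 5 bits) = 10101. This is the CRC / FCS.

10101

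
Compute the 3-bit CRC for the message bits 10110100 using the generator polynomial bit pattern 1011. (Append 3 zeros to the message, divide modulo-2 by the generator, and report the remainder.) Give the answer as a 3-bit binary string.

Append 3 zeros: 10110100000. Divide by 1011 (XOR where the leading bit is 1):
  pos 0: 1011 XOR 1011 = 0000
  pos 5: 1000 XOR 1011 = 0011
  pos 7: 1100 XOR 1011 = 0111
Remainder (last 3 bits) = 111. This is the CRC / FCS.

111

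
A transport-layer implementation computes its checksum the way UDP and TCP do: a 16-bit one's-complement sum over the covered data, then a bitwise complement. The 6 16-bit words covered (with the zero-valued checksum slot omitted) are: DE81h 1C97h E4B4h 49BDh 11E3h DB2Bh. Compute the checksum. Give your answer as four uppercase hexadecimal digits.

One's-complement addition (fold any carry out of bit 15 back into bit 0):
  0xDE81 + 0x1C97 = 0x0FB18
  0xFB18 + 0xE4B4 = 0x1DFCC → wrap carry → 0xDFCD
  0xDFCD + 0x49BD = 0x1298A → wrap carry → 0x298B
  0x298B + 0x11E3 = 0x03B6E
  0x3B6E + 0xDB2B = 0x11699 → wrap carry → 0x169A
One's-complement sum = 0x169A.
Checksum = ~0x169A & 0xFFFF = 0xE965.

E965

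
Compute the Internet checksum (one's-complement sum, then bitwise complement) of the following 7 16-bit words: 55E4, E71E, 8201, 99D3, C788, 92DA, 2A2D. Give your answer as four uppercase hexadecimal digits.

One's-complement addition (fold any carry out of bit 15 back into bit 0):
  0x55E4 + 0xE71E = 0x13D02 → wrap carry → 0x3D03
  0x3D03 + 0x8201 = 0x0BF04
  0xBF04 + 0x99D3 = 0x158D7 → wrap carry → 0x58D8
  0x58D8 + 0xC788 = 0x12060 → wrap carry → 0x2061
  0x2061 + 0x92DA = 0x0B33B
  0xB33B + 0x2A2D = 0x0DD68
One's-complement sum = 0xDD68.
Checksum = ~0xDD68 & 0xFFFF = 0x2297.

2297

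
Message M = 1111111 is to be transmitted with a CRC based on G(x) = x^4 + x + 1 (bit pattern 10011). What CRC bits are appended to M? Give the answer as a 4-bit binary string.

1010

Append 4 zeros: 11111110000. Divide by 10011 (XOR where the leading bit is 1):
  pos 0: 11111 XOR 10011 = 01100
  pos 1: 11001 XOR 10011 = 01010
  pos 2: 10101 XOR 10011 = 00110
  pos 4: 11000 XOR 10011 = 01011
  pos 5: 10110 XOR 10011 = 00101
Remainder (last 4 bits) = 1010. This is the CRC / FCS.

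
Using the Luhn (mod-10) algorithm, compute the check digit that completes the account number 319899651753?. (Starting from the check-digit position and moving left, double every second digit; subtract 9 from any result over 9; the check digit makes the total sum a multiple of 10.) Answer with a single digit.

Partial digits right→left: 3 5 7 1 5 6 9 9 8 9 1 3
Double every second digit counting from the check-digit position (so the 1st, 3rd, 5th, ... of the partial from the right).
  doubled (with −9 where >9): 6 5 1 9 7 2 → sum 30
  kept as-is: 5 1 6 9 9 3 → sum 33
Total = 30 + 33 = 63.
Check digit = (10 − (63 mod 10)) mod 10 = 7.

7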